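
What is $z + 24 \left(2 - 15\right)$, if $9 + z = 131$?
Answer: $-190$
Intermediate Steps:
$z = 122$ ($z = -9 + 131 = 122$)
$z + 24 \left(2 - 15\right) = 122 + 24 \left(2 - 15\right) = 122 + 24 \left(-13\right) = 122 - 312 = -190$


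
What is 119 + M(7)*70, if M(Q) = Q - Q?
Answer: 119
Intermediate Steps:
M(Q) = 0
119 + M(7)*70 = 119 + 0*70 = 119 + 0 = 119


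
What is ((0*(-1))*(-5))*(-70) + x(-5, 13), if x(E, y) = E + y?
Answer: 8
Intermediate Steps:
((0*(-1))*(-5))*(-70) + x(-5, 13) = ((0*(-1))*(-5))*(-70) + (-5 + 13) = (0*(-5))*(-70) + 8 = 0*(-70) + 8 = 0 + 8 = 8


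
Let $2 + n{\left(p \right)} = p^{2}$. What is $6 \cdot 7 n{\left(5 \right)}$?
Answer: $966$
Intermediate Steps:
$n{\left(p \right)} = -2 + p^{2}$
$6 \cdot 7 n{\left(5 \right)} = 6 \cdot 7 \left(-2 + 5^{2}\right) = 42 \left(-2 + 25\right) = 42 \cdot 23 = 966$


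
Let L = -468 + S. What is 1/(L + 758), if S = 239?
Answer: 1/529 ≈ 0.0018904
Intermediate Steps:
L = -229 (L = -468 + 239 = -229)
1/(L + 758) = 1/(-229 + 758) = 1/529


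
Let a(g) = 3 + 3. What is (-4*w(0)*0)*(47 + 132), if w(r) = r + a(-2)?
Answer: 0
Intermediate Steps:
a(g) = 6
w(r) = 6 + r (w(r) = r + 6 = 6 + r)
(-4*w(0)*0)*(47 + 132) = (-4*(6 + 0)*0)*(47 + 132) = (-4*6*0)*179 = -24*0*179 = 0*179 = 0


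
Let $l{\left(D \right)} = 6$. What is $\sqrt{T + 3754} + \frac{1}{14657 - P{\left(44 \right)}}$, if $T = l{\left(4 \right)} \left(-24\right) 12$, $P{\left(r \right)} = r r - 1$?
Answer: $\frac{1}{12722} + \sqrt{2026} \approx 45.011$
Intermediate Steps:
$P{\left(r \right)} = -1 + r^{2}$ ($P{\left(r \right)} = r^{2} - 1 = -1 + r^{2}$)
$T = -1728$ ($T = 6 \left(-24\right) 12 = \left(-144\right) 12 = -1728$)
$\sqrt{T + 3754} + \frac{1}{14657 - P{\left(44 \right)}} = \sqrt{-1728 + 3754} + \frac{1}{14657 - \left(-1 + 44^{2}\right)} = \sqrt{2026} + \frac{1}{14657 - \left(-1 + 1936\right)} = \sqrt{2026} + \frac{1}{14657 - 1935} = \sqrt{2026} + \frac{1}{12722} = \frac{1}{12722} + \sqrt{2026}$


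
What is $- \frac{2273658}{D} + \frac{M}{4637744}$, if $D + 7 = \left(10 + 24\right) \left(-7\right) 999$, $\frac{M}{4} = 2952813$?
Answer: $\frac{3338248331085}{275677938284} \approx 12.109$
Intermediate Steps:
$M = 11811252$ ($M = 4 \cdot 2952813 = 11811252$)
$D = -237769$ ($D = -7 + \left(10 + 24\right) \left(-7\right) 999 = -7 + 34 \left(-7\right) 999 = -7 - 237762 = -237769$)
$- \frac{2273658}{D} + \frac{M}{4637744} = - \frac{2273658}{-237769} + \frac{11811252}{4637744} = \left(-2273658\right) \left(- \frac{1}{237769}\right) + 11811252 \cdot \frac{1}{4637744} = \frac{2273658}{237769} + \frac{2952813}{1159436} = \frac{3338248331085}{275677938284}$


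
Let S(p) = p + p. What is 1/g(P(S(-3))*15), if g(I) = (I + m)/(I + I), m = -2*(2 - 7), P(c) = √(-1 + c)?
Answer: 6*√7/(-2*I + 3*√7) ≈ 1.8806 + 0.47387*I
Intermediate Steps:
S(p) = 2*p
m = 10 (m = -2*(-5) = 10)
g(I) = (10 + I)/(2*I) (g(I) = (I + 10)/(I + I) = (10 + I)/((2*I)) = (10 + I)*(1/(2*I)) = (10 + I)/(2*I))
1/g(P(S(-3))*15) = 1/((10 + √(-1 + 2*(-3))*15)/(2*((√(-1 + 2*(-3))*15)))) = 1/((10 + √(-1 - 6)*15)/(2*((√(-1 - 6)*15)))) = 1/((10 + √(-7)*15)/(2*((√(-7)*15)))) = 1/((10 + (I*√7)*15)/(2*(((I*√7)*15)))) = 1/((10 + 15*I*√7)/(2*((15*I*√7)))) = 1/((-I*√7/105)*(10 + 15*I*√7)/2) = 1/(-I*√7*(10 + 15*I*√7)/210) = 30*I*√7/(10 + 15*I*√7)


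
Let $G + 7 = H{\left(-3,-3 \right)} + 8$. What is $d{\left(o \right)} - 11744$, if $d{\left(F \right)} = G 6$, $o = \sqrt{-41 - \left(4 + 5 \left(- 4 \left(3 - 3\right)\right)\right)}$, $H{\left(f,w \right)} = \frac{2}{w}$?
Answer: $-11742$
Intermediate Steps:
$G = \frac{1}{3}$ ($G = -7 + \left(\frac{2}{-3} + 8\right) = -7 + \left(2 \left(- \frac{1}{3}\right) + 8\right) = -7 + \left(- \frac{2}{3} + 8\right) = -7 + \frac{22}{3} = \frac{1}{3} \approx 0.33333$)
$o = 3 i \sqrt{5}$ ($o = \sqrt{-41 - \left(4 + 5 \left(\left(-4\right) 0\right)\right)} = \sqrt{-41 - 4} = \sqrt{-45} = 3 i \sqrt{5} \approx 6.7082 i$)
$d{\left(F \right)} = 2$ ($d{\left(F \right)} = \frac{1}{3} \cdot 6 = 2$)
$d{\left(o \right)} - 11744 = 2 - 11744 = -11742$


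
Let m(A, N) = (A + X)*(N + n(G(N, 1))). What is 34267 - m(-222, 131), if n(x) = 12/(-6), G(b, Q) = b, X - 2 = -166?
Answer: 84061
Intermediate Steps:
X = -164 (X = 2 - 166 = -164)
n(x) = -2 (n(x) = 12*(-⅙) = -2)
m(A, N) = (-164 + A)*(-2 + N) (m(A, N) = (A - 164)*(N - 2) = (-164 + A)*(-2 + N))
34267 - m(-222, 131) = 34267 - (328 - 164*131 - 2*(-222) - 222*131) = 34267 - (328 - 21484 + 444 - 29082) = 34267 - 1*(-49794) = 34267 + 49794 = 84061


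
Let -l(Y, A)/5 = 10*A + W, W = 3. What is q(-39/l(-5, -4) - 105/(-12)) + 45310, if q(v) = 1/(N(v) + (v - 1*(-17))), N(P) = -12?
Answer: 453961630/10019 ≈ 45310.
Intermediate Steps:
l(Y, A) = -15 - 50*A (l(Y, A) = -5*(10*A + 3) = -5*(3 + 10*A) = -15 - 50*A)
q(v) = 1/(5 + v) (q(v) = 1/(-12 + (v - 1*(-17))) = 1/(-12 + (v + 17)) = 1/(-12 + (17 + v)) = 1/(5 + v))
q(-39/l(-5, -4) - 105/(-12)) + 45310 = 1/(5 + (-39/(-15 - 50*(-4)) - 105/(-12))) + 45310 = 1/(5 + (-39/(-15 + 200) - 105*(-1/12))) + 45310 = 1/(5 + (-39/185 + 35/4)) + 45310 = 1/(5 + 6319/740) + 45310 = 1/(10019/740) + 45310 = 740/10019 + 45310 = 453961630/10019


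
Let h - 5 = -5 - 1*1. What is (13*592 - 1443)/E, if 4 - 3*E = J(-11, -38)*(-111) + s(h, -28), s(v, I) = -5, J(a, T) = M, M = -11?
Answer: -6253/404 ≈ -15.478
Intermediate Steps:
J(a, T) = -11
h = -1 (h = 5 + (-5 - 1*1) = 5 + (-5 - 1) = 5 - 6 = -1)
E = -404 (E = 4/3 - (-11*(-111) - 5)/3 = 4/3 - (1221 - 5)/3 = 4/3 - 1/3*1216 = 4/3 - 1216/3 = -404)
(13*592 - 1443)/E = (13*592 - 1443)/(-404) = (7696 - 1443)*(-1/404) = 6253*(-1/404) = -6253/404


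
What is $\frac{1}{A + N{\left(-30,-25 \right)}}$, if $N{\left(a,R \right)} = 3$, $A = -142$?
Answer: $- \frac{1}{139} \approx -0.0071942$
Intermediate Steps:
$\frac{1}{A + N{\left(-30,-25 \right)}} = \frac{1}{-142 + 3} = \frac{1}{-139} = - \frac{1}{139}$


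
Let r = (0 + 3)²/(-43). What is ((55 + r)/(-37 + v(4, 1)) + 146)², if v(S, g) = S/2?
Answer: 47251455876/2265025 ≈ 20861.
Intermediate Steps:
v(S, g) = S/2 (v(S, g) = S*(½) = S/2)
r = -9/43 (r = 3²*(-1/43) = 9*(-1/43) = -9/43 ≈ -0.20930)
((55 + r)/(-37 + v(4, 1)) + 146)² = ((55 - 9/43)/(-37 + (½)*4) + 146)² = (2356/(43*(-37 + 2)) + 146)² = ((2356/43)/(-35) + 146)² = ((2356/43)*(-1/35) + 146)² = (-2356/1505 + 146)² = (217374/1505)² = 47251455876/2265025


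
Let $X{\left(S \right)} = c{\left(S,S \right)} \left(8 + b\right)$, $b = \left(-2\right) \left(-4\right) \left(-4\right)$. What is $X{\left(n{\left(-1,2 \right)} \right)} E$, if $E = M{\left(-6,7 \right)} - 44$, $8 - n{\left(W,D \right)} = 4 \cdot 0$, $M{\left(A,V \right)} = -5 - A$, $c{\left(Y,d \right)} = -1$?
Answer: $-1032$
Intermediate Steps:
$b = -32$ ($b = 8 \left(-4\right) = -32$)
$n{\left(W,D \right)} = 8$ ($n{\left(W,D \right)} = 8 - 4 \cdot 0 = 8 - 0 = 8 + 0 = 8$)
$X{\left(S \right)} = 24$ ($X{\left(S \right)} = - (8 - 32) = \left(-1\right) \left(-24\right) = 24$)
$E = -43$ ($E = \left(-5 - -6\right) - 44 = \left(-5 + 6\right) - 44 = 1 - 44 = -43$)
$X{\left(n{\left(-1,2 \right)} \right)} E = 24 \left(-43\right) = -1032$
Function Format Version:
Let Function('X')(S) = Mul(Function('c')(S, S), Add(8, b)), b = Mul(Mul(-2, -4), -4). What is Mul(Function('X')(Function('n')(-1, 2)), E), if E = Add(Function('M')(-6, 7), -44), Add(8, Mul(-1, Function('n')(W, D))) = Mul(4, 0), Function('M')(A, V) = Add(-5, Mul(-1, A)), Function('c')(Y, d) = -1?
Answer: -1032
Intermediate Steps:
b = -32 (b = Mul(8, -4) = -32)
Function('n')(W, D) = 8 (Function('n')(W, D) = Add(8, Mul(-1, Mul(4, 0))) = Add(8, Mul(-1, 0)) = Add(8, 0) = 8)
Function('X')(S) = 24 (Function('X')(S) = Mul(-1, Add(8, -32)) = Mul(-1, -24) = 24)
E = -43 (E = Add(Add(-5, Mul(-1, -6)), -44) = Add(Add(-5, 6), -44) = Add(1, -44) = -43)
Mul(Function('X')(Function('n')(-1, 2)), E) = Mul(24, -43) = -1032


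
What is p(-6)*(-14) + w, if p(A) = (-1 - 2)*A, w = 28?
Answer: -224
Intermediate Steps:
p(A) = -3*A
p(-6)*(-14) + w = -3*(-6)*(-14) + 28 = 18*(-14) + 28 = -252 + 28 = -224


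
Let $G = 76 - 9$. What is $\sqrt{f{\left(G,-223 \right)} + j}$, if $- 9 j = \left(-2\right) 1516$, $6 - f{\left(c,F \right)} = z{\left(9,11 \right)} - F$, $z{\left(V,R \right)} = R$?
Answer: $\frac{14 \sqrt{5}}{3} \approx 10.435$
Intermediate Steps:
$G = 67$
$f{\left(c,F \right)} = -5 + F$ ($f{\left(c,F \right)} = 6 - \left(11 - F\right) = 6 + \left(-11 + F\right) = -5 + F$)
$j = \frac{3032}{9}$ ($j = - \frac{\left(-2\right) 1516}{9} = \left(- \frac{1}{9}\right) \left(-3032\right) = \frac{3032}{9} \approx 336.89$)
$\sqrt{f{\left(G,-223 \right)} + j} = \sqrt{\left(-5 - 223\right) + \frac{3032}{9}} = \sqrt{-228 + \frac{3032}{9}} = \sqrt{\frac{980}{9}} = \frac{14 \sqrt{5}}{3}$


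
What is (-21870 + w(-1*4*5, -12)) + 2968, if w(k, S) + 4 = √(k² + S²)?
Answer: -18906 + 4*√34 ≈ -18883.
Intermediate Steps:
w(k, S) = -4 + √(S² + k²) (w(k, S) = -4 + √(k² + S²) = -4 + √(S² + k²))
(-21870 + w(-1*4*5, -12)) + 2968 = (-21870 + (-4 + √((-12)² + (-1*4*5)²))) + 2968 = (-21870 + (-4 + √(144 + (-4*5)²))) + 2968 = (-21870 + (-4 + √(144 + (-20)²))) + 2968 = (-21870 + (-4 + √(144 + 400))) + 2968 = (-21870 + (-4 + √544)) + 2968 = (-21870 + (-4 + 4*√34)) + 2968 = (-21874 + 4*√34) + 2968 = -18906 + 4*√34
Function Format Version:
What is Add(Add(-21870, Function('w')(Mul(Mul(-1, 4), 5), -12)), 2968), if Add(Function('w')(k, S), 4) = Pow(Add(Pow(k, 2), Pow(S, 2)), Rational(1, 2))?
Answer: Add(-18906, Mul(4, Pow(34, Rational(1, 2)))) ≈ -18883.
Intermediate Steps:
Function('w')(k, S) = Add(-4, Pow(Add(Pow(S, 2), Pow(k, 2)), Rational(1, 2))) (Function('w')(k, S) = Add(-4, Pow(Add(Pow(k, 2), Pow(S, 2)), Rational(1, 2))) = Add(-4, Pow(Add(Pow(S, 2), Pow(k, 2)), Rational(1, 2))))
Add(Add(-21870, Function('w')(Mul(Mul(-1, 4), 5), -12)), 2968) = Add(Add(-21870, Add(-4, Pow(Add(Pow(-12, 2), Pow(Mul(Mul(-1, 4), 5), 2)), Rational(1, 2)))), 2968) = Add(Add(-21870, Add(-4, Pow(Add(144, Pow(Mul(-4, 5), 2)), Rational(1, 2)))), 2968) = Add(Add(-21870, Add(-4, Pow(Add(144, Pow(-20, 2)), Rational(1, 2)))), 2968) = Add(Add(-21870, Add(-4, Pow(Add(144, 400), Rational(1, 2)))), 2968) = Add(Add(-21870, Add(-4, Pow(544, Rational(1, 2)))), 2968) = Add(Add(-21870, Add(-4, Mul(4, Pow(34, Rational(1, 2))))), 2968) = Add(Add(-21874, Mul(4, Pow(34, Rational(1, 2)))), 2968) = Add(-18906, Mul(4, Pow(34, Rational(1, 2))))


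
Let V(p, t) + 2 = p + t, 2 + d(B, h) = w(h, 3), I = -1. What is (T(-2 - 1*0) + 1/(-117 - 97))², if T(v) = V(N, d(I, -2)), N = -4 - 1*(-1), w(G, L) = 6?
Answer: 46225/45796 ≈ 1.0094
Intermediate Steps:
d(B, h) = 4 (d(B, h) = -2 + 6 = 4)
N = -3 (N = -4 + 1 = -3)
V(p, t) = -2 + p + t (V(p, t) = -2 + (p + t) = -2 + p + t)
T(v) = -1 (T(v) = -2 - 3 + 4 = -1)
(T(-2 - 1*0) + 1/(-117 - 97))² = (-1 + 1/(-117 - 97))² = (-1 + 1/(-214))² = (-1 - 1/214)² = (-215/214)² = 46225/45796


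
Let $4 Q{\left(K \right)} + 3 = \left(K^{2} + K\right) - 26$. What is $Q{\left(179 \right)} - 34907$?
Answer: $- \frac{107437}{4} \approx -26859.0$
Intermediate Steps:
$Q{\left(K \right)} = - \frac{29}{4} + \frac{K}{4} + \frac{K^{2}}{4}$ ($Q{\left(K \right)} = - \frac{3}{4} + \frac{\left(K^{2} + K\right) - 26}{4} = - \frac{3}{4} + \frac{\left(K + K^{2}\right) - 26}{4} = - \frac{3}{4} + \frac{-26 + K + K^{2}}{4} = - \frac{3}{4} + \left(- \frac{13}{2} + \frac{K}{4} + \frac{K^{2}}{4}\right) = - \frac{29}{4} + \frac{K}{4} + \frac{K^{2}}{4}$)
$Q{\left(179 \right)} - 34907 = \left(- \frac{29}{4} + \frac{1}{4} \cdot 179 + \frac{179^{2}}{4}\right) - 34907 = \left(- \frac{29}{4} + \frac{179}{4} + \frac{1}{4} \cdot 32041\right) - 34907 = \left(- \frac{29}{4} + \frac{179}{4} + \frac{32041}{4}\right) - 34907 = \frac{32191}{4} - 34907 = - \frac{107437}{4}$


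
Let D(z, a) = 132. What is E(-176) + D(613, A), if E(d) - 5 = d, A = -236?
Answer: -39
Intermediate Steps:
E(d) = 5 + d
E(-176) + D(613, A) = (5 - 176) + 132 = -171 + 132 = -39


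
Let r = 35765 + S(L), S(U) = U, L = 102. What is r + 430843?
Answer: 466710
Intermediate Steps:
r = 35867 (r = 35765 + 102 = 35867)
r + 430843 = 35867 + 430843 = 466710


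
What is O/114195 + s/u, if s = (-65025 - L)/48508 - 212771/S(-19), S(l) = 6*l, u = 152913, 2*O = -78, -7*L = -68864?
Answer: 1335442170838627/112656565637404740 ≈ 0.011854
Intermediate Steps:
L = 68864/7 (L = -⅐*(-68864) = 68864/7 ≈ 9837.7)
O = -39 (O = (½)*(-78) = -39)
s = 36093964615/19354692 (s = (-65025 - 1*68864/7)/48508 - 212771/(6*(-19)) = (-65025 - 68864/7)*(1/48508) - 212771/(-114) = -524039/7*1/48508 - 212771*(-1/114) = -524039/339556 + 212771/114 = 36093964615/19354692 ≈ 1864.9)
O/114195 + s/u = -39/114195 + (36093964615/19354692)/152913 = -39*1/114195 + (36093964615/19354692)*(1/152913) = -13/38065 + 36093964615/2959584017796 = 1335442170838627/112656565637404740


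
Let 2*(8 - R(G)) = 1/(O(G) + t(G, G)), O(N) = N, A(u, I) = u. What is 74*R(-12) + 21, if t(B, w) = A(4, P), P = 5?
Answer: 4941/8 ≈ 617.63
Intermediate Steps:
t(B, w) = 4
R(G) = 8 - 1/(2*(4 + G)) (R(G) = 8 - 1/(2*(G + 4)) = 8 - 1/(2*(4 + G)))
74*R(-12) + 21 = 74*((63 + 16*(-12))/(2*(4 - 12))) + 21 = 74*((½)*(63 - 192)/(-8)) + 21 = 74*((½)*(-⅛)*(-129)) + 21 = 74*(129/16) + 21 = 4773/8 + 21 = 4941/8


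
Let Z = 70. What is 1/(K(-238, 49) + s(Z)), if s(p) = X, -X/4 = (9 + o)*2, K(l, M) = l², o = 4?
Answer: 1/56540 ≈ 1.7687e-5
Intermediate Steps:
X = -104 (X = -4*(9 + 4)*2 = -52*2 = -4*26 = -104)
s(p) = -104
1/(K(-238, 49) + s(Z)) = 1/((-238)² - 104) = 1/(56644 - 104) = 1/56540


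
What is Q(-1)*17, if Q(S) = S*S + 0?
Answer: 17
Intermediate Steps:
Q(S) = S² (Q(S) = S² + 0 = S²)
Q(-1)*17 = (-1)²*17 = 1*17 = 17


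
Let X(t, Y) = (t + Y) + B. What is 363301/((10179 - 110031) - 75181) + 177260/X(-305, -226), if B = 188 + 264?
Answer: -31055050359/13827607 ≈ -2245.9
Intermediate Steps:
B = 452
X(t, Y) = 452 + Y + t (X(t, Y) = (t + Y) + 452 = (Y + t) + 452 = 452 + Y + t)
363301/((10179 - 110031) - 75181) + 177260/X(-305, -226) = 363301/((10179 - 110031) - 75181) + 177260/(452 - 226 - 305) = 363301/(-99852 - 75181) + 177260/(-79) = 363301/(-175033) + 177260*(-1/79) = 363301*(-1/175033) - 177260/79 = -363301/175033 - 177260/79 = -31055050359/13827607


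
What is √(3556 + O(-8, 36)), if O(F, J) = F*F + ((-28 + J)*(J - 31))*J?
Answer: 2*√1265 ≈ 71.134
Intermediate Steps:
O(F, J) = F² + J*(-31 + J)*(-28 + J) (O(F, J) = F² + ((-28 + J)*(-31 + J))*J = F² + ((-31 + J)*(-28 + J))*J = F² + J*(-31 + J)*(-28 + J))
√(3556 + O(-8, 36)) = √(3556 + ((-8)² + 36³ - 59*36² + 868*36)) = √(3556 + (64 + 46656 - 59*1296 + 31248)) = √(3556 + (64 + 46656 - 76464 + 31248)) = √(3556 + 1504) = √5060 = 2*√1265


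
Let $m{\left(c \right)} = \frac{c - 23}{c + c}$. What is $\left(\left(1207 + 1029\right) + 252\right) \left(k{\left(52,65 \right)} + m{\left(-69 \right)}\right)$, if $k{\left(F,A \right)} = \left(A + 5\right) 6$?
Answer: $\frac{3139856}{3} \approx 1.0466 \cdot 10^{6}$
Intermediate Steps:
$m{\left(c \right)} = \frac{-23 + c}{2 c}$
$k{\left(F,A \right)} = 30 + 6 A$ ($k{\left(F,A \right)} = \left(5 + A\right) 6 = 30 + 6 A$)
$\left(\left(1207 + 1029\right) + 252\right) \left(k{\left(52,65 \right)} + m{\left(-69 \right)}\right) = \left(\left(1207 + 1029\right) + 252\right) \left(\left(30 + 6 \cdot 65\right) + \frac{-23 - 69}{2 \left(-69\right)}\right) = \left(2236 + 252\right) \left(\left(30 + 390\right) + \frac{1}{2} \left(- \frac{1}{69}\right) \left(-92\right)\right) = 2488 \left(420 + \frac{2}{3}\right) = 2488 \cdot \frac{1262}{3} = \frac{3139856}{3}$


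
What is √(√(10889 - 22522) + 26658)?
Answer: √(26658 + I*√11633) ≈ 163.27 + 0.3303*I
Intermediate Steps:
√(√(10889 - 22522) + 26658) = √(√(-11633) + 26658) = √(I*√11633 + 26658) = √(26658 + I*√11633)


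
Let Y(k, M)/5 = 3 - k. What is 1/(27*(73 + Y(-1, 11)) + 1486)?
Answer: 1/3997 ≈ 0.00025019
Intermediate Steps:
Y(k, M) = 15 - 5*k (Y(k, M) = 5*(3 - k) = 15 - 5*k)
1/(27*(73 + Y(-1, 11)) + 1486) = 1/(27*(73 + (15 - 5*(-1))) + 1486) = 1/(27*(73 + (15 + 5)) + 1486) = 1/(27*(73 + 20) + 1486) = 1/(27*93 + 1486) = 1/(2511 + 1486) = 1/3997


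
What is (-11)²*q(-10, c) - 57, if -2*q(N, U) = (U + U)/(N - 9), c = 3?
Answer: -720/19 ≈ -37.895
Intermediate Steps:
q(N, U) = -U/(-9 + N) (q(N, U) = -(U + U)/(2*(N - 9)) = -2*U/(2*(-9 + N)) = -U/(-9 + N))
(-11)²*q(-10, c) - 57 = (-11)²*(-1*3/(-9 - 10)) - 57 = 121*(-1*3/(-19)) - 57 = 121*(-1*3*(-1/19)) - 57 = 121*(3/19) - 57 = 363/19 - 57 = -720/19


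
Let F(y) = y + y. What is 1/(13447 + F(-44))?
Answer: 1/13359 ≈ 7.4856e-5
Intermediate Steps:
F(y) = 2*y
1/(13447 + F(-44)) = 1/(13447 + 2*(-44)) = 1/(13447 - 88) = 1/13359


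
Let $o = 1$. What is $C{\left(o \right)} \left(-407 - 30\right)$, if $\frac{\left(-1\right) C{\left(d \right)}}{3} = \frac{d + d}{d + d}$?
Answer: $1311$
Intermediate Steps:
$C{\left(d \right)} = -3$ ($C{\left(d \right)} = - 3 \frac{d + d}{d + d} = - 3 \frac{2 d}{2 d} = - 3 \cdot 2 d \frac{1}{2 d} = \left(-3\right) 1 = -3$)
$C{\left(o \right)} \left(-407 - 30\right) = - 3 \left(-407 - 30\right) = \left(-3\right) \left(-437\right) = 1311$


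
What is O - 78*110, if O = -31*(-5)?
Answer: -8425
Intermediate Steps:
O = 155
O - 78*110 = 155 - 78*110 = 155 - 8580 = -8425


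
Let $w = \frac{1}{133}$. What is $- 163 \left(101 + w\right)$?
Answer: $- \frac{2189742}{133} \approx -16464.0$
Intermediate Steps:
$w = \frac{1}{133} \approx 0.0075188$
$- 163 \left(101 + w\right) = - 163 \left(101 + \frac{1}{133}\right) = \left(-163\right) \frac{13434}{133} = - \frac{2189742}{133}$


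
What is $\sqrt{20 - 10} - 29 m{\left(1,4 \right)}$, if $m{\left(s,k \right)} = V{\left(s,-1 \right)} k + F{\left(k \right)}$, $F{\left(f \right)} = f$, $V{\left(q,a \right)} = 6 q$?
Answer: $-812 + \sqrt{10} \approx -808.84$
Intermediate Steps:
$m{\left(s,k \right)} = k + 6 k s$ ($m{\left(s,k \right)} = 6 s k + k = 6 k s + k = k + 6 k s$)
$\sqrt{20 - 10} - 29 m{\left(1,4 \right)} = \sqrt{20 - 10} - 29 \cdot 4 \left(1 + 6 \cdot 1\right) = \sqrt{10} - 29 \cdot 4 \left(1 + 6\right) = \sqrt{10} - 29 \cdot 4 \cdot 7 = \sqrt{10} - 812 = -812 + \sqrt{10}$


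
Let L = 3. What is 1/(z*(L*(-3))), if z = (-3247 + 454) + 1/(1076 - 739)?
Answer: 337/8471160 ≈ 3.9782e-5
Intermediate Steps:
z = -941240/337 (z = -2793 + 1/337 = -941240/337 ≈ -2793.0)
1/(z*(L*(-3))) = 1/(-2823720*(-3)/337) = 1/(-941240/337*(-9)) = 1/(8471160/337) = 337/8471160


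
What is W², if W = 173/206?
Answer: 29929/42436 ≈ 0.70527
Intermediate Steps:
W = 173/206 (W = 173*(1/206) = 173/206 ≈ 0.83981)
W² = (173/206)² = 29929/42436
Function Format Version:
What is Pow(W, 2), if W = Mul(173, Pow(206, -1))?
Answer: Rational(29929, 42436) ≈ 0.70527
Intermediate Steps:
W = Rational(173, 206) (W = Mul(173, Rational(1, 206)) = Rational(173, 206) ≈ 0.83981)
Pow(W, 2) = Pow(Rational(173, 206), 2) = Rational(29929, 42436)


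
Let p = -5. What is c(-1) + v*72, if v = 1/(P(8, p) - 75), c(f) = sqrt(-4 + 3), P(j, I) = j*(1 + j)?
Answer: -24 + I ≈ -24.0 + 1.0*I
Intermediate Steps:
c(f) = I (c(f) = sqrt(-1) = I)
v = -1/3 (v = 1/(8*(1 + 8) - 75) = 1/(8*9 - 75) = 1/(72 - 75) = 1/(-3) = -1/3 ≈ -0.33333)
c(-1) + v*72 = I - 1/3*72 = I - 24 = -24 + I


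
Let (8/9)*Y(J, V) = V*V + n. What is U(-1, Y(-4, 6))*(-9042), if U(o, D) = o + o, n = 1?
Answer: 18084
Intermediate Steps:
Y(J, V) = 9/8 + 9*V²/8 (Y(J, V) = 9*(V*V + 1)/8 = 9*(V² + 1)/8 = 9*(1 + V²)/8 = 9/8 + 9*V²/8)
U(o, D) = 2*o
U(-1, Y(-4, 6))*(-9042) = (2*(-1))*(-9042) = -2*(-9042) = 18084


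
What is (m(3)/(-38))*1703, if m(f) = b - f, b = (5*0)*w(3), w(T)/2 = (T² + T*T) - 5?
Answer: 5109/38 ≈ 134.45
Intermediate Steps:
w(T) = -10 + 4*T² (w(T) = 2*((T² + T*T) - 5) = 2*((T² + T²) - 5) = 2*(2*T² - 5) = 2*(-5 + 2*T²) = -10 + 4*T²)
b = 0 (b = (5*0)*(-10 + 4*3²) = 0*(-10 + 4*9) = 0*(-10 + 36) = 0*26 = 0)
m(f) = -f (m(f) = 0 - f = -f)
(m(3)/(-38))*1703 = (-1*3/(-38))*1703 = -3*(-1/38)*1703 = (3/38)*1703 = 5109/38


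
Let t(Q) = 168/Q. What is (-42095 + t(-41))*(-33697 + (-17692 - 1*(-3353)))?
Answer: 82913162268/41 ≈ 2.0223e+9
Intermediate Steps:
(-42095 + t(-41))*(-33697 + (-17692 - 1*(-3353))) = (-42095 + 168/(-41))*(-33697 + (-17692 - 1*(-3353))) = (-42095 + 168*(-1/41))*(-33697 + (-17692 + 3353)) = (-42095 - 168/41)*(-33697 - 14339) = -1726063/41*(-48036) = 82913162268/41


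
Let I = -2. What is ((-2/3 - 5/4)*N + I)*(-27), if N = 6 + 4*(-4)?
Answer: -927/2 ≈ -463.50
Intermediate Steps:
N = -10 (N = 6 - 16 = -10)
((-2/3 - 5/4)*N + I)*(-27) = ((-2/3 - 5/4)*(-10) - 2)*(-27) = ((-2*⅓ - 5*¼)*(-10) - 2)*(-27) = ((-⅔ - 5/4)*(-10) - 2)*(-27) = (-23/12*(-10) - 2)*(-27) = (115/6 - 2)*(-27) = (103/6)*(-27) = -927/2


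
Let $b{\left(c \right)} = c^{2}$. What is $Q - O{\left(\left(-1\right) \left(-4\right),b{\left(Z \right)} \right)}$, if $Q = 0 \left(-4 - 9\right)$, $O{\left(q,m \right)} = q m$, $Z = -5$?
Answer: $-100$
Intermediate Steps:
$O{\left(q,m \right)} = m q$
$Q = 0$ ($Q = 0 \left(-13\right) = 0$)
$Q - O{\left(\left(-1\right) \left(-4\right),b{\left(Z \right)} \right)} = 0 - \left(-5\right)^{2} \left(\left(-1\right) \left(-4\right)\right) = 0 - 25 \cdot 4 = 0 - 100 = -100$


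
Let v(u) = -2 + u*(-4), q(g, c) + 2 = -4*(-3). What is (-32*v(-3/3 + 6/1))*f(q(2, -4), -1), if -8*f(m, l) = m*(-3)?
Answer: 2640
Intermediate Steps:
q(g, c) = 10 (q(g, c) = -2 - 4*(-3) = -2 + 12 = 10)
f(m, l) = 3*m/8 (f(m, l) = -m*(-3)/8 = -(-3)*m/8 = 3*m/8)
v(u) = -2 - 4*u
(-32*v(-3/3 + 6/1))*f(q(2, -4), -1) = (-32*(-2 - 4*(-3/3 + 6/1)))*((3/8)*10) = -32*(-2 - 4*(-3*⅓ + 6*1))*(15/4) = -32*(-2 - 4*(-1 + 6))*(15/4) = -32*(-2 - 4*5)*(15/4) = -32*(-2 - 20)*(15/4) = -32*(-22)*(15/4) = 704*(15/4) = 2640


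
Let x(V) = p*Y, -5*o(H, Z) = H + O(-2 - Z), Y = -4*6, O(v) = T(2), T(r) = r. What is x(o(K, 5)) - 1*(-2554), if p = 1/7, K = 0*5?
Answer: 17854/7 ≈ 2550.6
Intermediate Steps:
O(v) = 2
K = 0
p = ⅐ ≈ 0.14286
Y = -24
o(H, Z) = -⅖ - H/5 (o(H, Z) = -(H + 2)/5 = -(2 + H)/5 = -⅖ - H/5)
x(V) = -24/7 (x(V) = (⅐)*(-24) = -24/7)
x(o(K, 5)) - 1*(-2554) = -24/7 - 1*(-2554) = -24/7 + 2554 = 17854/7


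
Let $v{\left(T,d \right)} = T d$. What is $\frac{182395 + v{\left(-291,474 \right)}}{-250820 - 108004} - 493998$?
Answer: $- \frac{177258382813}{358824} \approx -4.94 \cdot 10^{5}$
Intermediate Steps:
$\frac{182395 + v{\left(-291,474 \right)}}{-250820 - 108004} - 493998 = \frac{182395 - 137934}{-250820 - 108004} - 493998 = \frac{182395 - 137934}{-358824} - 493998 = 44461 \left(- \frac{1}{358824}\right) - 493998 = - \frac{44461}{358824} - 493998 = - \frac{177258382813}{358824}$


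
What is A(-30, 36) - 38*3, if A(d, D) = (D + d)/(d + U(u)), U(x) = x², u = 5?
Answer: -576/5 ≈ -115.20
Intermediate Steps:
A(d, D) = (D + d)/(25 + d) (A(d, D) = (D + d)/(d + 5²) = (D + d)/(d + 25) = (D + d)/(25 + d))
A(-30, 36) - 38*3 = (36 - 30)/(25 - 30) - 38*3 = 6/(-5) - 1*114 = -⅕*6 - 114 = -6/5 - 114 = -576/5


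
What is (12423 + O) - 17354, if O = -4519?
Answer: -9450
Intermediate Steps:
(12423 + O) - 17354 = (12423 - 4519) - 17354 = 7904 - 17354 = -9450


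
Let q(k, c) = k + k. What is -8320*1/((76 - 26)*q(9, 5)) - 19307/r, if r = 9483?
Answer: -1604581/142245 ≈ -11.280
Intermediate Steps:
q(k, c) = 2*k
-8320*1/((76 - 26)*q(9, 5)) - 19307/r = -8320*1/(18*(76 - 26)) - 19307/9483 = -8320/(18*50) - 19307*1/9483 = -8320/900 - 19307/9483 = -8320*1/900 - 19307/9483 = -416/45 - 19307/9483 = -1604581/142245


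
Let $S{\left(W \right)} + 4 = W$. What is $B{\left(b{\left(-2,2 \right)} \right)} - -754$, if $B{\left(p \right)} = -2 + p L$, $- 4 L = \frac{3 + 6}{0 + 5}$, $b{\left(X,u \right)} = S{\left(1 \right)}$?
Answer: $\frac{15067}{20} \approx 753.35$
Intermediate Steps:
$S{\left(W \right)} = -4 + W$
$b{\left(X,u \right)} = -3$ ($b{\left(X,u \right)} = -4 + 1 = -3$)
$L = - \frac{9}{20}$ ($L = - \frac{\left(3 + 6\right) \frac{1}{0 + 5}}{4} = - \frac{9 \cdot \frac{1}{5}}{4} = \left(- \frac{1}{4}\right) \frac{9}{5} = - \frac{9}{20} \approx -0.45$)
$B{\left(p \right)} = -2 - \frac{9 p}{20}$ ($B{\left(p \right)} = -2 + p \left(- \frac{9}{20}\right) = -2 - \frac{9 p}{20}$)
$B{\left(b{\left(-2,2 \right)} \right)} - -754 = \left(-2 - - \frac{27}{20}\right) - -754 = \left(-2 + \frac{27}{20}\right) + 754 = - \frac{13}{20} + 754 = \frac{15067}{20}$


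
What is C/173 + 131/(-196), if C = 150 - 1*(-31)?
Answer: 12813/33908 ≈ 0.37788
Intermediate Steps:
C = 181 (C = 150 + 31 = 181)
C/173 + 131/(-196) = 181/173 + 131/(-196) = 181*(1/173) + 131*(-1/196) = 181/173 - 131/196 = 12813/33908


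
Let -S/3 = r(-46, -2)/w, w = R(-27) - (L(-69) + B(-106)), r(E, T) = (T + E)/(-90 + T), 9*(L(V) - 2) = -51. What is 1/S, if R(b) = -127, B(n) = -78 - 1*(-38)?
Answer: 2875/54 ≈ 53.241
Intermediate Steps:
B(n) = -40 (B(n) = -78 + 38 = -40)
L(V) = -11/3 (L(V) = 2 + (1/9)*(-51) = 2 - 17/3 = -11/3)
r(E, T) = (E + T)/(-90 + T)
w = -250/3 (w = -127 - (-11/3 - 40) = -127 - 1*(-131/3) = -127 + 131/3 = -250/3 ≈ -83.333)
S = 54/2875 (S = -3*(-46 - 2)/(-90 - 2)/(-250/3) = -3*-48/(-92)*(-3)/250 = -3*(-1/92*(-48))*(-3)/250 = -36*(-3)/(23*250) = -3*(-18/2875) = 54/2875 ≈ 0.018783)
1/S = 1/(54/2875) = 2875/54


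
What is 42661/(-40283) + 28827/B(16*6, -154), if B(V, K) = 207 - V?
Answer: 385500890/1490471 ≈ 258.64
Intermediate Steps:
42661/(-40283) + 28827/B(16*6, -154) = 42661/(-40283) + 28827/(207 - 16*6) = 42661*(-1/40283) + 28827/(207 - 1*96) = -42661/40283 + 28827/(207 - 96) = -42661/40283 + 28827/111 = -42661/40283 + 28827*(1/111) = -42661/40283 + 9609/37 = 385500890/1490471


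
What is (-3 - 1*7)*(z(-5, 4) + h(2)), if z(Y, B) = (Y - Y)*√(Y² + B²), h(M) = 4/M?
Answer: -20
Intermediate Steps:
z(Y, B) = 0 (z(Y, B) = 0*√(B² + Y²) = 0)
(-3 - 1*7)*(z(-5, 4) + h(2)) = (-3 - 1*7)*(0 + 4/2) = (-3 - 7)*(0 + 4*(½)) = -10*(0 + 2) = -10*2 = -20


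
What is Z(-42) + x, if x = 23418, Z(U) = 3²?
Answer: 23427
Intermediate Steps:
Z(U) = 9
Z(-42) + x = 9 + 23418 = 23427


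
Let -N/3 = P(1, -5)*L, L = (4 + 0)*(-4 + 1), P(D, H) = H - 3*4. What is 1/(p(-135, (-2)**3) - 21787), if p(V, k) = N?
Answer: -1/22399 ≈ -4.4645e-5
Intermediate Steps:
P(D, H) = -12 + H (P(D, H) = H - 12 = -12 + H)
L = -12 (L = 4*(-3) = -12)
N = -612 (N = -3*(-12 - 5)*(-12) = -(-51)*(-12) = -3*204 = -612)
p(V, k) = -612
1/(p(-135, (-2)**3) - 21787) = 1/(-612 - 21787) = 1/(-22399) = -1/22399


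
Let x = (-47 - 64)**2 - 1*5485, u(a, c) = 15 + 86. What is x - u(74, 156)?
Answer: 6735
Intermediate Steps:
u(a, c) = 101
x = 6836 (x = (-111)**2 - 5485 = 12321 - 5485 = 6836)
x - u(74, 156) = 6836 - 1*101 = 6836 - 101 = 6735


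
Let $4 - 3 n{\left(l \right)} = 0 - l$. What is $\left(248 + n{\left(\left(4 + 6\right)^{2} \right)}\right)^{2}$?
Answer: $\frac{719104}{9} \approx 79901.0$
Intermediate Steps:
$n{\left(l \right)} = \frac{4}{3} + \frac{l}{3}$ ($n{\left(l \right)} = \frac{4}{3} - \frac{0 - l}{3} = \frac{4}{3} - \frac{\left(-1\right) l}{3} = \frac{4}{3} + \frac{l}{3}$)
$\left(248 + n{\left(\left(4 + 6\right)^{2} \right)}\right)^{2} = \left(248 + \left(\frac{4}{3} + \frac{\left(4 + 6\right)^{2}}{3}\right)\right)^{2} = \left(248 + \left(\frac{4}{3} + \frac{10^{2}}{3}\right)\right)^{2} = \left(248 + \left(\frac{4}{3} + \frac{1}{3} \cdot 100\right)\right)^{2} = \left(248 + \left(\frac{4}{3} + \frac{100}{3}\right)\right)^{2} = \left(248 + \frac{104}{3}\right)^{2} = \left(\frac{848}{3}\right)^{2} = \frac{719104}{9}$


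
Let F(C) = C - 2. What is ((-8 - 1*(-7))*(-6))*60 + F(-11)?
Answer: 347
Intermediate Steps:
F(C) = -2 + C
((-8 - 1*(-7))*(-6))*60 + F(-11) = ((-8 - 1*(-7))*(-6))*60 + (-2 - 11) = ((-8 + 7)*(-6))*60 - 13 = -1*(-6)*60 - 13 = 6*60 - 13 = 360 - 13 = 347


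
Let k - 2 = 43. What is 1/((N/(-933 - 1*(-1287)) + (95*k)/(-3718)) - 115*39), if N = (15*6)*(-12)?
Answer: -219362/984760035 ≈ -0.00022276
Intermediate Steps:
k = 45 (k = 2 + 43 = 45)
N = -1080 (N = 90*(-12) = -1080)
1/((N/(-933 - 1*(-1287)) + (95*k)/(-3718)) - 115*39) = 1/((-1080/(-933 - 1*(-1287)) + (95*45)/(-3718)) - 115*39) = 1/((-1080/(-933 + 1287) + 4275*(-1/3718)) - 4485) = 1/((-1080/354 - 4275/3718) - 4485) = 1/((-1080*1/354 - 4275/3718) - 4485) = 1/((-180/59 - 4275/3718) - 4485) = 1/(-921465/219362 - 4485) = 1/(-984760035/219362) = -219362/984760035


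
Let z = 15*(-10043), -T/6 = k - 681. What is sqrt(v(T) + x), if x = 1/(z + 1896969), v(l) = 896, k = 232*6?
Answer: sqrt(75902338149245)/291054 ≈ 29.933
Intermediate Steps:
k = 1392
T = -4266 (T = -6*(1392 - 681) = -6*711 = -4266)
z = -150645
x = 1/1746324 (x = 1/(-150645 + 1896969) = 1/1746324 ≈ 5.7263e-7)
sqrt(v(T) + x) = sqrt(896 + 1/1746324) = sqrt(1564706305/1746324) = sqrt(75902338149245)/291054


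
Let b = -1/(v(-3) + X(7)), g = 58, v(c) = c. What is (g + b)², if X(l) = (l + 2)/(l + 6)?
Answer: 3073009/900 ≈ 3414.5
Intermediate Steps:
X(l) = (2 + l)/(6 + l)
b = 13/30 (b = -1/(-3 + (2 + 7)/(6 + 7)) = -1/(-3 + 9/13) = -1/(-30/13) = -1*(-13/30) = 13/30 ≈ 0.43333)
(g + b)² = (58 + 13/30)² = (1753/30)² = 3073009/900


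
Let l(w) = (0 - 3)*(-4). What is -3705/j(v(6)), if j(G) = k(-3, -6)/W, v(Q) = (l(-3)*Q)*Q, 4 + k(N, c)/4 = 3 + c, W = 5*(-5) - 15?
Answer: -37050/7 ≈ -5292.9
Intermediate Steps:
W = -40 (W = -25 - 15 = -40)
k(N, c) = -4 + 4*c (k(N, c) = -16 + 4*(3 + c) = -16 + (12 + 4*c) = -4 + 4*c)
l(w) = 12 (l(w) = -3*(-4) = 12)
v(Q) = 12*Q² (v(Q) = (12*Q)*Q = 12*Q²)
j(G) = 7/10 (j(G) = (-4 + 4*(-6))/(-40) = (-4 - 24)*(-1/40) = -28*(-1/40) = 7/10)
-3705/j(v(6)) = -3705/7/10 = -3705*10/7 = -37050/7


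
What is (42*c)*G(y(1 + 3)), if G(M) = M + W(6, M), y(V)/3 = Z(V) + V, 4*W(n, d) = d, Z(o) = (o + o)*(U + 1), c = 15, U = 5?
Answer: 122850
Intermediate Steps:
Z(o) = 12*o (Z(o) = (o + o)*(5 + 1) = (2*o)*6 = 12*o)
W(n, d) = d/4
y(V) = 39*V (y(V) = 3*(12*V + V) = 3*(13*V) = 39*V)
G(M) = 5*M/4 (G(M) = M + M/4 = 5*M/4)
(42*c)*G(y(1 + 3)) = (42*15)*(5*(39*(1 + 3))/4) = 630*(5*(39*4)/4) = 630*((5/4)*156) = 630*195 = 122850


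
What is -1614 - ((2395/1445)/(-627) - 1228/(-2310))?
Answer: -10239512179/6342105 ≈ -1614.5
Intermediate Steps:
-1614 - ((2395/1445)/(-627) - 1228/(-2310)) = -1614 - ((2395*(1/1445))*(-1/627) - 1228*(-1/2310)) = -1614 - ((479/289)*(-1/627) + 614/1155) = -1614 - (-479/181203 + 614/1155) = -1614 - 1*3354709/6342105 = -1614 - 3354709/6342105 = -10239512179/6342105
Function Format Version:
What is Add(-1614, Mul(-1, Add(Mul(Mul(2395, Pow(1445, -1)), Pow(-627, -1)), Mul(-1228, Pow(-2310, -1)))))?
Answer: Rational(-10239512179, 6342105) ≈ -1614.5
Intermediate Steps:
Add(-1614, Mul(-1, Add(Mul(Mul(2395, Pow(1445, -1)), Pow(-627, -1)), Mul(-1228, Pow(-2310, -1))))) = Add(-1614, Mul(-1, Add(Mul(Mul(2395, Rational(1, 1445)), Rational(-1, 627)), Mul(-1228, Rational(-1, 2310))))) = Add(-1614, Mul(-1, Add(Mul(Rational(479, 289), Rational(-1, 627)), Rational(614, 1155)))) = Add(-1614, Mul(-1, Add(Rational(-479, 181203), Rational(614, 1155)))) = Add(-1614, Mul(-1, Rational(3354709, 6342105))) = Add(-1614, Rational(-3354709, 6342105)) = Rational(-10239512179, 6342105)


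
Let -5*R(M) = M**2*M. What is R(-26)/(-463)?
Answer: -17576/2315 ≈ -7.5922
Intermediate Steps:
R(M) = -M**3/5 (R(M) = -M**2*M/5 = -M**3/5)
R(-26)/(-463) = -1/5*(-26)**3/(-463) = -1/5*(-17576)*(-1/463) = (17576/5)*(-1/463) = -17576/2315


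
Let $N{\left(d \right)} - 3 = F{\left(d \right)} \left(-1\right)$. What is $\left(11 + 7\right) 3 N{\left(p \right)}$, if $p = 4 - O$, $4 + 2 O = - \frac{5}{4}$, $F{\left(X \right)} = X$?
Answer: $- \frac{783}{4} \approx -195.75$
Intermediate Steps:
$O = - \frac{21}{8}$ ($O = -2 + \frac{\left(-5\right) \frac{1}{4}}{2} = -2 + \frac{1}{2} \left(- \frac{5}{4}\right) = -2 - \frac{5}{8} = - \frac{21}{8} \approx -2.625$)
$p = \frac{53}{8}$ ($p = 4 - - \frac{21}{8} = 4 + \frac{21}{8} = \frac{53}{8} \approx 6.625$)
$N{\left(d \right)} = 3 - d$ ($N{\left(d \right)} = 3 + d \left(-1\right) = 3 - d$)
$\left(11 + 7\right) 3 N{\left(p \right)} = \left(11 + 7\right) 3 \left(3 - \frac{53}{8}\right) = 18 \cdot 3 \left(3 - \frac{53}{8}\right) = 54 \left(- \frac{29}{8}\right) = - \frac{783}{4}$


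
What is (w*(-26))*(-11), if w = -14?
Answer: -4004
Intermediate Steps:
(w*(-26))*(-11) = -14*(-26)*(-11) = 364*(-11) = -4004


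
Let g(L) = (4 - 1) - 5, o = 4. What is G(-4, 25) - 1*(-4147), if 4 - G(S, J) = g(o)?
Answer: 4153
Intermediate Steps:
g(L) = -2 (g(L) = 3 - 5 = -2)
G(S, J) = 6 (G(S, J) = 4 - 1*(-2) = 4 + 2 = 6)
G(-4, 25) - 1*(-4147) = 6 - 1*(-4147) = 6 + 4147 = 4153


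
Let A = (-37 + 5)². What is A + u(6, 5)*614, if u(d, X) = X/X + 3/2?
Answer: 2559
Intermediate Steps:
u(d, X) = 5/2 (u(d, X) = 1 + 3*(½) = 1 + 3/2 = 5/2)
A = 1024 (A = (-32)² = 1024)
A + u(6, 5)*614 = 1024 + (5/2)*614 = 1024 + 1535 = 2559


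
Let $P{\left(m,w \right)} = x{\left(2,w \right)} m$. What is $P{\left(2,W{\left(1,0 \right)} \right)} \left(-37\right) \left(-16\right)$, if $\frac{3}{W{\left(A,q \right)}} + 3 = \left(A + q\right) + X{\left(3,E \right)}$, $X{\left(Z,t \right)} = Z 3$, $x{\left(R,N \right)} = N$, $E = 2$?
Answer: $\frac{3552}{7} \approx 507.43$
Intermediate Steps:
$X{\left(Z,t \right)} = 3 Z$
$W{\left(A,q \right)} = \frac{3}{6 + A + q}$ ($W{\left(A,q \right)} = \frac{3}{-3 + \left(\left(A + q\right) + 3 \cdot 3\right)} = \frac{3}{-3 + \left(\left(A + q\right) + 9\right)} = \frac{3}{-3 + \left(9 + A + q\right)} = \frac{3}{6 + A + q}$)
$P{\left(m,w \right)} = m w$ ($P{\left(m,w \right)} = w m = m w$)
$P{\left(2,W{\left(1,0 \right)} \right)} \left(-37\right) \left(-16\right) = 2 \frac{3}{6 + 1 + 0} \left(-37\right) \left(-16\right) = 2 \cdot \frac{3}{7} \left(-37\right) \left(-16\right) = \frac{6}{7} \left(-37\right) \left(-16\right) = \left(- \frac{222}{7}\right) \left(-16\right) = \frac{3552}{7}$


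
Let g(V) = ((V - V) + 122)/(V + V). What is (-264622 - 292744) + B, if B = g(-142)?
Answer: -79146033/142 ≈ -5.5737e+5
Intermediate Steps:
g(V) = 61/V (g(V) = (0 + 122)/((2*V)) = 122*(1/(2*V)) = 61/V)
B = -61/142 (B = 61/(-142) = 61*(-1/142) = -61/142 ≈ -0.42958)
(-264622 - 292744) + B = (-264622 - 292744) - 61/142 = -557366 - 61/142 = -79146033/142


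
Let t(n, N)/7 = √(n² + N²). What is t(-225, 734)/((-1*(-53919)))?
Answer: 7*√589381/53919 ≈ 0.099668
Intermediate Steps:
t(n, N) = 7*√(N² + n²) (t(n, N) = 7*√(n² + N²) = 7*√(N² + n²))
t(-225, 734)/((-1*(-53919))) = (7*√(734² + (-225)²))/((-1*(-53919))) = (7*√(538756 + 50625))/53919 = (7*√589381)*(1/53919) = 7*√589381/53919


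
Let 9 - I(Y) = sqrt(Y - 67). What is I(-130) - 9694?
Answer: -9685 - I*sqrt(197) ≈ -9685.0 - 14.036*I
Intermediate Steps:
I(Y) = 9 - sqrt(-67 + Y) (I(Y) = 9 - sqrt(Y - 67) = 9 - sqrt(-67 + Y))
I(-130) - 9694 = (9 - sqrt(-67 - 130)) - 9694 = (9 - sqrt(-197)) - 9694 = (9 - I*sqrt(197)) - 9694 = -9685 - I*sqrt(197)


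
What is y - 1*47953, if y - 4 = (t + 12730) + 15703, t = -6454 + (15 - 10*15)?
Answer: -26105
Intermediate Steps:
t = -6589 (t = -6454 + (15 - 150) = -6454 - 135 = -6589)
y = 21848 (y = 4 + ((-6589 + 12730) + 15703) = 4 + (6141 + 15703) = 4 + 21844 = 21848)
y - 1*47953 = 21848 - 1*47953 = 21848 - 47953 = -26105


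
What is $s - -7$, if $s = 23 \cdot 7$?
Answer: $168$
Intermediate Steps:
$s = 161$
$s - -7 = 161 - -7 = 161 + 7 = 168$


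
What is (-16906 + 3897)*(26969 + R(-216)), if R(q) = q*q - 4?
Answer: -957735589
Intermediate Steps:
R(q) = -4 + q² (R(q) = q² - 4 = -4 + q²)
(-16906 + 3897)*(26969 + R(-216)) = (-16906 + 3897)*(26969 + (-4 + (-216)²)) = -13009*(26969 + (-4 + 46656)) = -13009*(26969 + 46652) = -13009*73621 = -957735589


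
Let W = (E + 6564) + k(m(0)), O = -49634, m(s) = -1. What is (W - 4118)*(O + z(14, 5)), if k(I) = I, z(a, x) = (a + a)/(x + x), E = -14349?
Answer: 2954049024/5 ≈ 5.9081e+8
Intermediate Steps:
z(a, x) = a/x (z(a, x) = (2*a)/((2*x)) = (2*a)*(1/(2*x)) = a/x)
W = -7786 (W = (-14349 + 6564) - 1 = -7785 - 1 = -7786)
(W - 4118)*(O + z(14, 5)) = (-7786 - 4118)*(-49634 + 14/5) = -11904*(-49634 + 14*(⅕)) = -11904*(-49634 + 14/5) = -11904*(-248156/5) = 2954049024/5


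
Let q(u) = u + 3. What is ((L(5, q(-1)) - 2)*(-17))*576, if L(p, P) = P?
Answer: 0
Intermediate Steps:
q(u) = 3 + u
((L(5, q(-1)) - 2)*(-17))*576 = (((3 - 1) - 2)*(-17))*576 = ((2 - 2)*(-17))*576 = (0*(-17))*576 = 0*576 = 0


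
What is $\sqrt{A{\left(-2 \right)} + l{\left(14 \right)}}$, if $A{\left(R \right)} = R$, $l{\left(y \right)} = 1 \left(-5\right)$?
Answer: $i \sqrt{7} \approx 2.6458 i$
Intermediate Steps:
$l{\left(y \right)} = -5$
$\sqrt{A{\left(-2 \right)} + l{\left(14 \right)}} = \sqrt{-2 - 5} = \sqrt{-7} = i \sqrt{7}$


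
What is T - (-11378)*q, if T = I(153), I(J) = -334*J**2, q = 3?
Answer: -7784472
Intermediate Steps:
T = -7818606 (T = -334*153**2 = -334*23409 = -7818606)
T - (-11378)*q = -7818606 - (-11378)*3 = -7818606 - 1*(-34134) = -7818606 + 34134 = -7784472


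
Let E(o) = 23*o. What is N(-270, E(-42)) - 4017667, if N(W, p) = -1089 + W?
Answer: -4019026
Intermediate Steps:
N(-270, E(-42)) - 4017667 = (-1089 - 270) - 4017667 = -1359 - 4017667 = -4019026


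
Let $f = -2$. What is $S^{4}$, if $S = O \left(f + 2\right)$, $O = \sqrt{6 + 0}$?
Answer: $0$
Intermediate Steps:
$O = \sqrt{6} \approx 2.4495$
$S = 0$ ($S = \sqrt{6} \left(-2 + 2\right) = \sqrt{6} \cdot 0 = 0$)
$S^{4} = 0^{4} = 0$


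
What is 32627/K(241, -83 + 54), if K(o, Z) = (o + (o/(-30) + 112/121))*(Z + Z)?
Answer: -59218005/24621841 ≈ -2.4051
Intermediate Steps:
K(o, Z) = 2*Z*(112/121 + 29*o/30) (K(o, Z) = (o + (o*(-1/30) + 112*(1/121)))*(2*Z) = (o + (-o/30 + 112/121))*(2*Z) = (o + (112/121 - o/30))*(2*Z) = (112/121 + 29*o/30)*(2*Z) = 2*Z*(112/121 + 29*o/30))
32627/K(241, -83 + 54) = 32627/(((-83 + 54)*(3360 + 3509*241)/1815)) = 32627/(((1/1815)*(-29)*(3360 + 845669))) = 32627/(((1/1815)*(-29)*849029)) = 32627/(-24621841/1815) = 32627*(-1815/24621841) = -59218005/24621841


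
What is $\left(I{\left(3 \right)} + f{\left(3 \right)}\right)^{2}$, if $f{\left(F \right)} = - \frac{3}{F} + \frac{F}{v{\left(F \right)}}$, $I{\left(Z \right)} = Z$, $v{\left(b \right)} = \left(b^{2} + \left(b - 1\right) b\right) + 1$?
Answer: $\frac{1225}{256} \approx 4.7852$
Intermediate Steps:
$v{\left(b \right)} = 1 + b^{2} + b \left(-1 + b\right)$ ($v{\left(b \right)} = \left(b^{2} + \left(-1 + b\right) b\right) + 1 = \left(b^{2} + b \left(-1 + b\right)\right) + 1 = 1 + b^{2} + b \left(-1 + b\right)$)
$f{\left(F \right)} = - \frac{3}{F} + \frac{F}{1 - F + 2 F^{2}}$
$\left(I{\left(3 \right)} + f{\left(3 \right)}\right)^{2} = \left(3 + \frac{-3 - 5 \cdot 3^{2} + 3 \cdot 3}{3 \left(1 - 3 + 2 \cdot 3^{2}\right)}\right)^{2} = \left(3 + \frac{-3 - 45 + 9}{3 \left(1 - 3 + 2 \cdot 9\right)}\right)^{2} = \left(3 + \frac{-3 - 45 + 9}{3 \left(1 - 3 + 18\right)}\right)^{2} = \left(3 + \frac{1}{3} \cdot \frac{1}{16} \left(-39\right)\right)^{2} = \left(3 - \frac{13}{16}\right)^{2} = \left(\frac{35}{16}\right)^{2} = \frac{1225}{256}$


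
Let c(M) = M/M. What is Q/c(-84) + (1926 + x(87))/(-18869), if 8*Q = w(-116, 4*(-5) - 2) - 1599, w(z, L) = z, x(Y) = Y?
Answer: -32376439/150952 ≈ -214.48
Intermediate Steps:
c(M) = 1
Q = -1715/8 (Q = (-116 - 1599)/8 = (⅛)*(-1715) = -1715/8 ≈ -214.38)
Q/c(-84) + (1926 + x(87))/(-18869) = -1715/8/1 + (1926 + 87)/(-18869) = -1715/8*1 + 2013*(-1/18869) = -1715/8 - 2013/18869 = -32376439/150952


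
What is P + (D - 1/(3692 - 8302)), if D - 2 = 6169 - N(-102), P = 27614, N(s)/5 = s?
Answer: 158099951/4610 ≈ 34295.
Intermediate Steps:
N(s) = 5*s
D = 6681 (D = 2 + (6169 - 5*(-102)) = 2 + (6169 - 1*(-510)) = 2 + (6169 + 510) = 2 + 6679 = 6681)
P + (D - 1/(3692 - 8302)) = 27614 + (6681 - 1/(3692 - 8302)) = 27614 + (6681 - 1/(-4610)) = 27614 + (6681 - 1*(-1/4610)) = 27614 + (6681 + 1/4610) = 27614 + 30799411/4610 = 158099951/4610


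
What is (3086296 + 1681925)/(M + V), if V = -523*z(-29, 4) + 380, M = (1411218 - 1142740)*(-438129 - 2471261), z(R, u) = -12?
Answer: -250959/41110905356 ≈ -6.1044e-6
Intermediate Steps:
M = -781107208420 (M = 268478*(-2909390) = -781107208420)
V = 6656 (V = -523*(-12) + 380 = 6276 + 380 = 6656)
(3086296 + 1681925)/(M + V) = (3086296 + 1681925)/(-781107208420 + 6656) = 4768221/(-781107201764) = 4768221*(-1/781107201764) = -250959/41110905356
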